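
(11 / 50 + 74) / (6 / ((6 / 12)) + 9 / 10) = 5.75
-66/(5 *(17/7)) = -462/85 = -5.44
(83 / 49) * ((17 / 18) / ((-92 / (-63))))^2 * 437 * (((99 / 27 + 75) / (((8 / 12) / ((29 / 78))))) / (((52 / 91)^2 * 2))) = 20799.52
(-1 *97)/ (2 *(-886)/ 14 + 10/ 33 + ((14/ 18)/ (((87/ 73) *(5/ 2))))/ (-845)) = 24708759075/ 32164361494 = 0.77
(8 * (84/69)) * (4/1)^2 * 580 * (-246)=-22233266.09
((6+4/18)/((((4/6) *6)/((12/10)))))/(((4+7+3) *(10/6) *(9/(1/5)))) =2/1125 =0.00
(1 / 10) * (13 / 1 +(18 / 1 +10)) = 41 / 10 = 4.10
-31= -31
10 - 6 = 4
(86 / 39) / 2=43 / 39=1.10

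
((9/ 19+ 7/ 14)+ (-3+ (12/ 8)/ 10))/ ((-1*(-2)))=-0.94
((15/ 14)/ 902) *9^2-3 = -36669/ 12628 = -2.90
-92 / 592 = -23 / 148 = -0.16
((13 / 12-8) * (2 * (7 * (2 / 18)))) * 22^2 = -140602 / 27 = -5207.48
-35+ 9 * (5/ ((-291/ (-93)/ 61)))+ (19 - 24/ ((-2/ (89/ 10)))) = 469513/ 485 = 968.07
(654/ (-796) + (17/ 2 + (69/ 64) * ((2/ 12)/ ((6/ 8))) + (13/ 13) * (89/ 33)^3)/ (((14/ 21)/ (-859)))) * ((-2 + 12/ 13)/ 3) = 39020848393135/ 2975008608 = 13116.21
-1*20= -20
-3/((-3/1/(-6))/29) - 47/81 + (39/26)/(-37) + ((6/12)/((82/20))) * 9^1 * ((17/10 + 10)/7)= -148620229/860139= -172.79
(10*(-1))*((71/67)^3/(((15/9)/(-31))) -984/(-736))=207.97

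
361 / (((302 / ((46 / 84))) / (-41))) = -340423 / 12684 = -26.84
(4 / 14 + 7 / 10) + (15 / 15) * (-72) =-4971 / 70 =-71.01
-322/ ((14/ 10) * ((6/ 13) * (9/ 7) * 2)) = -10465/ 54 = -193.80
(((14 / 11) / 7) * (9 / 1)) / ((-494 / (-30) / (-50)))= -13500 / 2717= -4.97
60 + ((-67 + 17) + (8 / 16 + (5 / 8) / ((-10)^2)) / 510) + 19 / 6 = 1074481 / 81600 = 13.17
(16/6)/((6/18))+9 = 17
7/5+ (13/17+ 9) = 11.16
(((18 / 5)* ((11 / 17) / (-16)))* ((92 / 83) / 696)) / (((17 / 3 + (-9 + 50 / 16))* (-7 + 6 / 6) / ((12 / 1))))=-2277 / 1022975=-0.00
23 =23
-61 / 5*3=-183 / 5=-36.60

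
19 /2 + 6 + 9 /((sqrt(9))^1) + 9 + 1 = 57 /2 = 28.50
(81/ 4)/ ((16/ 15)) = 1215/ 64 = 18.98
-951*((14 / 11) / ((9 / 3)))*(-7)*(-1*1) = -31066 / 11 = -2824.18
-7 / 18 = -0.39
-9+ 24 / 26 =-105 / 13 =-8.08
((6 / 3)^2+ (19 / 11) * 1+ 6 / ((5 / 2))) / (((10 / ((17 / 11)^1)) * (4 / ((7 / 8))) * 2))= 53193 / 387200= 0.14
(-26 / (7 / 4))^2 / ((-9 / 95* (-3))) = 1027520 / 1323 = 776.66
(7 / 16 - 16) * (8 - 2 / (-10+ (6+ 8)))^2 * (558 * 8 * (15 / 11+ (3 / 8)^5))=-7724718428175 / 1441792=-5357720.41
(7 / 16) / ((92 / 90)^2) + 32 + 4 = 36.42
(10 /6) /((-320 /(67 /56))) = -67 /10752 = -0.01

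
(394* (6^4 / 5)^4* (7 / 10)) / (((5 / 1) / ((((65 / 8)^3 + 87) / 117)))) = 269458882787509632 / 203125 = 1326566807569.28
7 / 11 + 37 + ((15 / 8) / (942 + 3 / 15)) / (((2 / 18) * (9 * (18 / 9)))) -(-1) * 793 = 688711337 / 829136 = 830.64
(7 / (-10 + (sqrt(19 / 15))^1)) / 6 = -175 / 1481 - 7*sqrt(285) / 8886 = -0.13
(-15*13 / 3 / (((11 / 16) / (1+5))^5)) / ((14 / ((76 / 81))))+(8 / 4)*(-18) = -248678925972 / 1127357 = -220585.78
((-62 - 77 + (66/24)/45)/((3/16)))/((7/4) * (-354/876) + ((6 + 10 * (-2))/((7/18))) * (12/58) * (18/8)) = 1694209696/39933135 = 42.43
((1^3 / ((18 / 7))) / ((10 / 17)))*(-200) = -1190 / 9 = -132.22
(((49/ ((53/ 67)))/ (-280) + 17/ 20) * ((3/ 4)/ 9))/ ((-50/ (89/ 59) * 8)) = -118637/ 600384000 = -0.00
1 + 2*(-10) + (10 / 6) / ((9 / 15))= -16.22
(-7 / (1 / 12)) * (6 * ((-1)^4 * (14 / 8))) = -882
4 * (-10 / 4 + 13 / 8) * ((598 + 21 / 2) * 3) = -25557 / 4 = -6389.25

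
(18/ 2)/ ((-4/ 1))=-9/ 4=-2.25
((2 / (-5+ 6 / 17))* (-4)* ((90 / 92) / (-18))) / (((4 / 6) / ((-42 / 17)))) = 630 / 1817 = 0.35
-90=-90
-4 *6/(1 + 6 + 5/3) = -36/13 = -2.77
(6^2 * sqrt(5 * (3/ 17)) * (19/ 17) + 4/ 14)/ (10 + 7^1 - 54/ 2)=-342 * sqrt(255)/ 1445 - 1/ 35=-3.81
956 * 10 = 9560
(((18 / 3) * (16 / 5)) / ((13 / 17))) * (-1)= -1632 / 65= -25.11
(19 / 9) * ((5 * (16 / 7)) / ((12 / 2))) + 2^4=3784 / 189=20.02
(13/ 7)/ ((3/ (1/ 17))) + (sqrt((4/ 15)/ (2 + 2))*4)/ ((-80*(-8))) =sqrt(15)/ 2400 + 13/ 357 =0.04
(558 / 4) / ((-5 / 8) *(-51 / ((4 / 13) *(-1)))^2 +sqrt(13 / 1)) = -3018824640 / 371578648541 - 2285568 *sqrt(13) / 4830522431033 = -0.01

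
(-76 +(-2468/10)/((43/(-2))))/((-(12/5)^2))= 1445/129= 11.20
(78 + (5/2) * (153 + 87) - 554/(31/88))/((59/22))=-610148/1829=-333.60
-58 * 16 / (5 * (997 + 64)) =-928 / 5305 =-0.17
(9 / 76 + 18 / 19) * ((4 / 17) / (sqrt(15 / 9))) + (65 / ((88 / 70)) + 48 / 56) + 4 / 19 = 52.97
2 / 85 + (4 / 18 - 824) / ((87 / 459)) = -10713172 / 2465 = -4346.11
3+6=9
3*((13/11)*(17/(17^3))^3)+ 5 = 1327566334/265513259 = 5.00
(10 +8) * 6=108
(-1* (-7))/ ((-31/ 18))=-126/ 31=-4.06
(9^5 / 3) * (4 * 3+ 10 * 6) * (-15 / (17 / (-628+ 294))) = 7100051760 / 17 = 417650103.53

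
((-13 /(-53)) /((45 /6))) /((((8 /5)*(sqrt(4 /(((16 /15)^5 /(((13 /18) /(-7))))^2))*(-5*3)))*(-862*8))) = 114688 /86732015625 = 0.00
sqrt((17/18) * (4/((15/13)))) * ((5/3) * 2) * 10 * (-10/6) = -100 * sqrt(6630)/81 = -100.52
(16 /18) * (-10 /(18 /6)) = -80 /27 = -2.96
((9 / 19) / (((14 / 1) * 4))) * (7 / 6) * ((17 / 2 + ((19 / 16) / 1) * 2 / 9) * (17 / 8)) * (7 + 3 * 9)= 182359 / 29184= 6.25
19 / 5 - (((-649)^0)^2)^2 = 14 / 5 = 2.80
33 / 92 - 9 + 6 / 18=-2293 / 276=-8.31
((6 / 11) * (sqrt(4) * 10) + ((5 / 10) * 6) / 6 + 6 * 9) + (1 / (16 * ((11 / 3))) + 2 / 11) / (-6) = 69037 / 1056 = 65.38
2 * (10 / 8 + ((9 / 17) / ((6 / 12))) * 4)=373 / 34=10.97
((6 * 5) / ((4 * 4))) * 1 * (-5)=-75 / 8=-9.38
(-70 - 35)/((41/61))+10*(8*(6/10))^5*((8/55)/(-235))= -56963871969/331203125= -171.99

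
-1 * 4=-4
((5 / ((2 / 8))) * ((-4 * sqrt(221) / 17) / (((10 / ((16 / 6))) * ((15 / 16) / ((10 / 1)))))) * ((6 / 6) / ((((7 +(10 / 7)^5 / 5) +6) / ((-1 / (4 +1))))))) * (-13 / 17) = -447469568 * sqrt(221) / 3101575455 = -2.14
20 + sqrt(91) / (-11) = 20 - sqrt(91) / 11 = 19.13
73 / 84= 0.87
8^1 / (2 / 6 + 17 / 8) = 192 / 59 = 3.25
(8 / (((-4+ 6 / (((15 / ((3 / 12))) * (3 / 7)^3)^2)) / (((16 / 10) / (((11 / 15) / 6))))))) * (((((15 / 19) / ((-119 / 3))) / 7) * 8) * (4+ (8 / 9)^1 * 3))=1209323520000 / 284117773247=4.26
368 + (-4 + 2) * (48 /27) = 3280 /9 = 364.44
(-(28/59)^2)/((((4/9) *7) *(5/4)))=-0.06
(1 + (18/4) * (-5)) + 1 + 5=-15.50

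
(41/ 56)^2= 1681/ 3136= 0.54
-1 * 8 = -8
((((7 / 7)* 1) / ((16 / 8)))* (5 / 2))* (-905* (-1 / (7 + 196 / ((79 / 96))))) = 4.61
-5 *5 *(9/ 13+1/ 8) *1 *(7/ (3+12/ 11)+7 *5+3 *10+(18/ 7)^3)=-274576775/ 160524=-1710.50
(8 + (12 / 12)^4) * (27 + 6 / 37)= 244.46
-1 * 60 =-60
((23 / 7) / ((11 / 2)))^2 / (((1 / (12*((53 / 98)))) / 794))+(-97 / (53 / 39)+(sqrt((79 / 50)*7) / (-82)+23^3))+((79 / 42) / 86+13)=110816518610969 / 7945168308 - sqrt(1106) / 820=13947.62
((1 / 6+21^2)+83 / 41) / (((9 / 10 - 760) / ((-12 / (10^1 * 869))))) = 218050 / 270459739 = 0.00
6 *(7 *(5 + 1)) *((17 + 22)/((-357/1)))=-468/17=-27.53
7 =7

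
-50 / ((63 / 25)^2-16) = 31250 / 6031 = 5.18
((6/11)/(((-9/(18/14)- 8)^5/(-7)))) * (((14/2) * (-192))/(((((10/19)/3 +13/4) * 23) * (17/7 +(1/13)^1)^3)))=-295399832/54167033559375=-0.00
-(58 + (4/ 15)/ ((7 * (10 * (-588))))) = -8952299/ 154350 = -58.00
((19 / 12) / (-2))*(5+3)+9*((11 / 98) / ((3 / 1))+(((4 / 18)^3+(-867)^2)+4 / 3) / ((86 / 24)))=214808364031 / 113778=1887960.45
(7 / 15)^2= 49 / 225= 0.22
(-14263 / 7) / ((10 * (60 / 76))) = -270997 / 1050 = -258.09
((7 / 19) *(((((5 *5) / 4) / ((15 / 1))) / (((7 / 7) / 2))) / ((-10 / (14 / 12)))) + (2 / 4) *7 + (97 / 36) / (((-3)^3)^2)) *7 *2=24208919 / 498636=48.55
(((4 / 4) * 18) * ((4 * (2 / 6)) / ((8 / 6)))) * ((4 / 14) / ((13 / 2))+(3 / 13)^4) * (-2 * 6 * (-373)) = 753713640 / 199927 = 3769.94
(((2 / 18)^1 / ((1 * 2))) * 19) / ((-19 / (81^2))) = -729 / 2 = -364.50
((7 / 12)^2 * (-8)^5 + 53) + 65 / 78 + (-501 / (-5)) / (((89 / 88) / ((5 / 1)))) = -16982831 / 1602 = -10601.02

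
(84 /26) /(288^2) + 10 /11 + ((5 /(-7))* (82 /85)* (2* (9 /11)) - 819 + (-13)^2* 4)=-143.22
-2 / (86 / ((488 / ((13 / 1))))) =-488 / 559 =-0.87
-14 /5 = -2.80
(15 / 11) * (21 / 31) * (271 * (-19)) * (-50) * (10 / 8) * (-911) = -184697848125 / 682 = -270817959.13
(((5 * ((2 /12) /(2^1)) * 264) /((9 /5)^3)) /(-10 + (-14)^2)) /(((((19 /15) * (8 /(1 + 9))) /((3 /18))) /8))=171875 /1288143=0.13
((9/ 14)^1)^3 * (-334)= -121743/ 1372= -88.73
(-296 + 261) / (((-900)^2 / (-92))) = 161 / 40500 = 0.00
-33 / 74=-0.45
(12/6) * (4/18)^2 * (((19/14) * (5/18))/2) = 95/5103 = 0.02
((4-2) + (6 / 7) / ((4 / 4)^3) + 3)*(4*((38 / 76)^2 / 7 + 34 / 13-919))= -13675591 / 637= -21468.75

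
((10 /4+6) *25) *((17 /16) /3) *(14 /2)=50575 /96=526.82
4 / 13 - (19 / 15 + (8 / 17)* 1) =-4739 / 3315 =-1.43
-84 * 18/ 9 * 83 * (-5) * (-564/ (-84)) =468120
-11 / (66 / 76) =-38 / 3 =-12.67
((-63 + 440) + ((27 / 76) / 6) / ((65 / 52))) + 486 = 163979 / 190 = 863.05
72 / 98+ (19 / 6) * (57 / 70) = 3247 / 980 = 3.31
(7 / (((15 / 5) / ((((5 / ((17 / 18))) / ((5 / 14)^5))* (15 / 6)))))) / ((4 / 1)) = 2823576 / 2125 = 1328.74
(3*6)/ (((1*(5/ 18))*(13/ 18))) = 5832/ 65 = 89.72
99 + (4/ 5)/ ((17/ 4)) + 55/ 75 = 5096/ 51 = 99.92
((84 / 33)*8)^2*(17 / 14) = 60928 / 121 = 503.54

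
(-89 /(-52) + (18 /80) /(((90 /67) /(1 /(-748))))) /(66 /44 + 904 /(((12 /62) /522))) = 0.00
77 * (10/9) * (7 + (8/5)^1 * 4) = 10318/9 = 1146.44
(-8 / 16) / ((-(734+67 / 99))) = 99 / 145466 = 0.00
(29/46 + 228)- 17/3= 30769/138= 222.96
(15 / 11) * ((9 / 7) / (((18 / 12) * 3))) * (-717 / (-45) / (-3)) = -478 / 231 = -2.07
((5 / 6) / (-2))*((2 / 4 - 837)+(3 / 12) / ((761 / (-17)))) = 348.54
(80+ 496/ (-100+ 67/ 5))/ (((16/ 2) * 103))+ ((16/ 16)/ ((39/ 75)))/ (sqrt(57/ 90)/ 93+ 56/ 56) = 302861472510/ 150426316937-2325 * sqrt(570)/ 3372863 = 2.00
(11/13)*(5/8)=55/104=0.53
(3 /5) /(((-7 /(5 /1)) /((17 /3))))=-17 /7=-2.43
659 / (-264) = -659 / 264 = -2.50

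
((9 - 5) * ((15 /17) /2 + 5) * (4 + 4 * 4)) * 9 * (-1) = -3917.65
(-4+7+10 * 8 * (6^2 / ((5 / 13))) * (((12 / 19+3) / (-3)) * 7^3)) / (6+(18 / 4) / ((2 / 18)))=-39381850 / 589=-66862.22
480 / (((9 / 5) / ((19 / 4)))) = 3800 / 3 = 1266.67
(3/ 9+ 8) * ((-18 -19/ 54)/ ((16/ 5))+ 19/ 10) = -82835/ 2592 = -31.96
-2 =-2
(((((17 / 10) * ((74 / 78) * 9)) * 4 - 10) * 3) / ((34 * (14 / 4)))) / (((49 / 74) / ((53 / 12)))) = 3063082 / 379015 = 8.08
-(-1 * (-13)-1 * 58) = 45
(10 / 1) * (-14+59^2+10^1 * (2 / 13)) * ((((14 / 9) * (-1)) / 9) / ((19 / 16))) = -101003840 / 20007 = -5048.43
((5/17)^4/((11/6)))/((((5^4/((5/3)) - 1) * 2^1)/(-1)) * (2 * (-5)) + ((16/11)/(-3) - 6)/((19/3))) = 35625/65276088113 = 0.00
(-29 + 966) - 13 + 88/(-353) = 326084/353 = 923.75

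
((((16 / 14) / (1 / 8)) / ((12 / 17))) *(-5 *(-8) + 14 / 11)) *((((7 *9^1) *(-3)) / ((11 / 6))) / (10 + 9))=-6668352 / 2299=-2900.54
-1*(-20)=20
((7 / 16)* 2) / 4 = 7 / 32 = 0.22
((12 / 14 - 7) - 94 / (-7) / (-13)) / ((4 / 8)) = -1306 / 91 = -14.35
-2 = -2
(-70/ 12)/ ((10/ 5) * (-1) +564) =-35/ 3372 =-0.01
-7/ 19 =-0.37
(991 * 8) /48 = 991 /6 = 165.17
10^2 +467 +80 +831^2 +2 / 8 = 2764833 / 4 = 691208.25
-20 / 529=-0.04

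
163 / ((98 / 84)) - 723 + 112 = -3299 / 7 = -471.29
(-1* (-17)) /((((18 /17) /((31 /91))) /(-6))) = -8959 /273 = -32.82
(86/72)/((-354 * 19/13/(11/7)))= -6149/1694952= -0.00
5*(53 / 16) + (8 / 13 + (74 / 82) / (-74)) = 146389 / 8528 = 17.17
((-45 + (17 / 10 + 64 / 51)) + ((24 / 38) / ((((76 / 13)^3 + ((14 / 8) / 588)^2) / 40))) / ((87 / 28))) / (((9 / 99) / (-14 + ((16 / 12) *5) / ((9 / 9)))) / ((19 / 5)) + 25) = -70781756812508371729 / 42122082011952117225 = -1.68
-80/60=-4/3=-1.33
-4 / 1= -4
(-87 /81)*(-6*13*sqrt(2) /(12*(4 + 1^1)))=377*sqrt(2) /270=1.97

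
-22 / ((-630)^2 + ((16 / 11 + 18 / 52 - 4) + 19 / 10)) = -7865 / 141891643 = -0.00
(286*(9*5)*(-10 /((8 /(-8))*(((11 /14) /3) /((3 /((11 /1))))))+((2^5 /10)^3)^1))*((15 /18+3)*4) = 8521382.57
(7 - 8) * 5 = -5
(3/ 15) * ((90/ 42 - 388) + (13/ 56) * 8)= -384/ 5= -76.80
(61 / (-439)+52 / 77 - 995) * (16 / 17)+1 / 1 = -537279013 / 574651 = -934.97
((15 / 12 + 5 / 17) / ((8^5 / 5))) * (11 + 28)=20475 / 2228224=0.01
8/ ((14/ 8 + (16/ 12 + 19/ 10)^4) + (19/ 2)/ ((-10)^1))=0.07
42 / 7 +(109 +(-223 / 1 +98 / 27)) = -2818 / 27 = -104.37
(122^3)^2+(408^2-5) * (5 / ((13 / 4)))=42864954797532 / 13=3297304215194.77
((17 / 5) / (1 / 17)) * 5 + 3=292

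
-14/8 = -7/4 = -1.75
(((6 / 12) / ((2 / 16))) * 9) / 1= 36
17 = 17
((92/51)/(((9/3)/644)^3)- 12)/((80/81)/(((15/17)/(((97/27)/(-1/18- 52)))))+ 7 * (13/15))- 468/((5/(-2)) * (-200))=129511137737766951/43469087125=2979384.81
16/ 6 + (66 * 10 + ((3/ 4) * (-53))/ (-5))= 40237/ 60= 670.62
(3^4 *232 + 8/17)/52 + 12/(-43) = 3431672/9503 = 361.11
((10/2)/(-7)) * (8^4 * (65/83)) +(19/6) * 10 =-3938405/1743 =-2259.56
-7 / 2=-3.50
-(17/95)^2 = -0.03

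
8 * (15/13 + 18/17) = 3912/221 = 17.70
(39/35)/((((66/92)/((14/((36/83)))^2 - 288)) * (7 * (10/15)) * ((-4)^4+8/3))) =73030451/75287520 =0.97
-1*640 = -640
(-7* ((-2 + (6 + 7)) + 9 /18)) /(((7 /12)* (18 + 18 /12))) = -92 /13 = -7.08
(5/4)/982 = 5/3928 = 0.00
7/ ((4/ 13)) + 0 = 91/ 4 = 22.75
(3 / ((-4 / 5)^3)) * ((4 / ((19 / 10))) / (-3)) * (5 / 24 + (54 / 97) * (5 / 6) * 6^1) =4353125 / 353856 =12.30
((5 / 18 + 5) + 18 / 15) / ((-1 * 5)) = -583 / 450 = -1.30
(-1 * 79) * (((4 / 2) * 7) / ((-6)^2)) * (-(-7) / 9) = -23.90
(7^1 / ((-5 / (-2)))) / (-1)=-2.80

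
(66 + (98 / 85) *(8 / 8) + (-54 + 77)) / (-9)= -7663 / 765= -10.02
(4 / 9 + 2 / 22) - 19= -1828 / 99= -18.46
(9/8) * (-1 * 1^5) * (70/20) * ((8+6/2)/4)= -693/64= -10.83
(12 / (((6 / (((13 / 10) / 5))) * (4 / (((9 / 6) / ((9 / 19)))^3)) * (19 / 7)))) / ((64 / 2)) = 32851 / 691200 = 0.05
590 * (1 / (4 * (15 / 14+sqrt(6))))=-10325 / 317+28910 * sqrt(6) / 951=41.89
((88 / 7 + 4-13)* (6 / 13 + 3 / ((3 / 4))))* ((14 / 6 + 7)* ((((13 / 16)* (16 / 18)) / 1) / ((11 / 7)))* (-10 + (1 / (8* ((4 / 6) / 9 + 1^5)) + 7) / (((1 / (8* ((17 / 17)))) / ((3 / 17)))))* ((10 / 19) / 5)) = 32200 / 95931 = 0.34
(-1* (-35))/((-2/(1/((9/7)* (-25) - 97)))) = 245/1808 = 0.14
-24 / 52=-6 / 13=-0.46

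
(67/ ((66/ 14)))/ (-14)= -67/ 66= -1.02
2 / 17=0.12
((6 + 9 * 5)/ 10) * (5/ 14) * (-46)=-1173/ 14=-83.79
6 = 6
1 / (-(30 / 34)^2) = -289 / 225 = -1.28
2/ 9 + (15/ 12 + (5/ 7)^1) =551/ 252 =2.19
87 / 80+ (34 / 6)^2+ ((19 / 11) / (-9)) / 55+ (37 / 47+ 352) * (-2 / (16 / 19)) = -3294852637 / 4094640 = -804.67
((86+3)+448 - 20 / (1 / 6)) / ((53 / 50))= 20850 / 53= 393.40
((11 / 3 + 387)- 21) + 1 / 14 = 15529 / 42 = 369.74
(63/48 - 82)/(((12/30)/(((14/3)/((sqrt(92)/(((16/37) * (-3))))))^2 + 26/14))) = -3209032245/7053088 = -454.98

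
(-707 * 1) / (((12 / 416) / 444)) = -10882144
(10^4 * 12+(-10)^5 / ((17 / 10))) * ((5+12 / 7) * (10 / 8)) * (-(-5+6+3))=-244400000 / 119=-2053781.51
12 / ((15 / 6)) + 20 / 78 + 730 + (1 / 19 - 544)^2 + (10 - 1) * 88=20935881011 / 70395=297405.80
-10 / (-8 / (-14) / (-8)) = 140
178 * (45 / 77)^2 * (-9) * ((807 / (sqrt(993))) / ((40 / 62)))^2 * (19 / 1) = -257170019803857 / 15699992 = -16380264.39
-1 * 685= -685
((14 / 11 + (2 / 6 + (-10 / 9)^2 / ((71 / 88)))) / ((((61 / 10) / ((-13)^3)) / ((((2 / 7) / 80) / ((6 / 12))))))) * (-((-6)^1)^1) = -62269571 / 1286307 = -48.41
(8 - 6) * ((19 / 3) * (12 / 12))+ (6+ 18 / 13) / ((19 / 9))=11978 / 741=16.16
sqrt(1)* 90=90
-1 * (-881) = 881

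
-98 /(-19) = 98 /19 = 5.16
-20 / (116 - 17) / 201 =-20 / 19899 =-0.00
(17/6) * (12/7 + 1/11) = 2363/462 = 5.11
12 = 12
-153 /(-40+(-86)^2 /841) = 14297 /2916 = 4.90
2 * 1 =2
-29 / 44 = -0.66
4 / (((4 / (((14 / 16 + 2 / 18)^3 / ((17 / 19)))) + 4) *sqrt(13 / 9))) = 20400927 *sqrt(13) / 170891825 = 0.43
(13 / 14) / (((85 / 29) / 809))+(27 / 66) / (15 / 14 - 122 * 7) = 40061060573 / 156307690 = 256.30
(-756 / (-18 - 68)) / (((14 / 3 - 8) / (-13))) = 7371 / 215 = 34.28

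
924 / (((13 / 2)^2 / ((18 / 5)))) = 66528 / 845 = 78.73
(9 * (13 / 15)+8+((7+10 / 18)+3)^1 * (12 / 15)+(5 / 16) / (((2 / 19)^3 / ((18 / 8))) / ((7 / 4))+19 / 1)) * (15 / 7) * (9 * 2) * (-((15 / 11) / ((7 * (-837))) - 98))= 301941642068441159 / 3292482116616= 91706.39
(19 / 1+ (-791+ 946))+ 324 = 498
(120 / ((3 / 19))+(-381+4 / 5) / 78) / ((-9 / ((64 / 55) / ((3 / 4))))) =-37695872 / 289575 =-130.18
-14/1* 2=-28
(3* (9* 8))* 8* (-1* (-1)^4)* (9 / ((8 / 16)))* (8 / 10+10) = -1679616 / 5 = -335923.20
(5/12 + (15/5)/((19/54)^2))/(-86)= -106781/372552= -0.29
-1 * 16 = -16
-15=-15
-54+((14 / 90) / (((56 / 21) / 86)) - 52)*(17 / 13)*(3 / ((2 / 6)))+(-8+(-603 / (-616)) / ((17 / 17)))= -24583711 / 40040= -613.98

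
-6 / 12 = -1 / 2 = -0.50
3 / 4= 0.75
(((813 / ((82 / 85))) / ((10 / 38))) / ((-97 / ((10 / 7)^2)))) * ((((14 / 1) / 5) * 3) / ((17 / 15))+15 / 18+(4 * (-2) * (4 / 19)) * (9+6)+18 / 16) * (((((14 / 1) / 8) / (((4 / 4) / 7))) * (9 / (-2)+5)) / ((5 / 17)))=2837981105 / 127264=22299.95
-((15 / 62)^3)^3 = -38443359375 / 13537086546263552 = -0.00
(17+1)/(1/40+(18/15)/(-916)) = 164880/217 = 759.82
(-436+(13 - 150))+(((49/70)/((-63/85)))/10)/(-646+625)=-2165923/3780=-573.00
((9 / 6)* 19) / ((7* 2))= 2.04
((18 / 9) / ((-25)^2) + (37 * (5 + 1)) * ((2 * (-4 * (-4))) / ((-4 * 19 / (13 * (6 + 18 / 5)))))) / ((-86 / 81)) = 5610382461 / 510625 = 10987.29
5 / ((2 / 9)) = 45 / 2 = 22.50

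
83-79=4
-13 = -13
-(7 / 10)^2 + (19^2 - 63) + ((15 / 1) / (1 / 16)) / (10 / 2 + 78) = 2493333 / 8300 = 300.40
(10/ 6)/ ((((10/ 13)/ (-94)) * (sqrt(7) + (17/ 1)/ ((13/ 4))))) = -540124/ 10323 + 103259 * sqrt(7)/ 10323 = -25.86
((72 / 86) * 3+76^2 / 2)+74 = 127474 / 43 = 2964.51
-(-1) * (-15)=-15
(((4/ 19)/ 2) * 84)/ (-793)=-168/ 15067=-0.01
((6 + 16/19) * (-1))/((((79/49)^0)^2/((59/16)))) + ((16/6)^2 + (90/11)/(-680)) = -4638247/255816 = -18.13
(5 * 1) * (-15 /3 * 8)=-200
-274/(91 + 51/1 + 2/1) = -137/72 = -1.90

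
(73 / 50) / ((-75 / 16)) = -584 / 1875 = -0.31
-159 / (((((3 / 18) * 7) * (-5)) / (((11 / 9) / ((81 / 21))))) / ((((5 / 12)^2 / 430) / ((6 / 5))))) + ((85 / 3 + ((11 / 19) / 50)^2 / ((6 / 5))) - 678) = -29407069247309 / 45265068000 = -649.66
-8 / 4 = -2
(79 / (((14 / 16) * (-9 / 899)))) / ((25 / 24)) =-4545344 / 525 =-8657.80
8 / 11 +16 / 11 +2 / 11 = 26 / 11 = 2.36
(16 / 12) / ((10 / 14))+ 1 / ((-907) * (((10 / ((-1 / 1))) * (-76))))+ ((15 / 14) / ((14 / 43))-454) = -448.84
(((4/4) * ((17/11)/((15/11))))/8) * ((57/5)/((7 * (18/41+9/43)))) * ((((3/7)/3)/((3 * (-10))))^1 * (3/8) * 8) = -569449/112014000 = -0.01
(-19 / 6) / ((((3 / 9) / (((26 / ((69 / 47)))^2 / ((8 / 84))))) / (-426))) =7050540406 / 529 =13328053.70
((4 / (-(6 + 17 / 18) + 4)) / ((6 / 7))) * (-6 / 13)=504 / 689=0.73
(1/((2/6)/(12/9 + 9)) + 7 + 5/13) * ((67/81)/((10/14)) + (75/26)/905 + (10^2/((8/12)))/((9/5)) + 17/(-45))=3228.79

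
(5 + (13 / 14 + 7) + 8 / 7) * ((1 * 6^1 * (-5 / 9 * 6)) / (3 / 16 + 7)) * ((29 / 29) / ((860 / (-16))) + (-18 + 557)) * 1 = -730513824 / 34615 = -21103.97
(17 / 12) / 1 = 17 / 12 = 1.42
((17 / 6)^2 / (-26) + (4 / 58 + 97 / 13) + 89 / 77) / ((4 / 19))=25591385 / 643104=39.79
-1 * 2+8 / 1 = 6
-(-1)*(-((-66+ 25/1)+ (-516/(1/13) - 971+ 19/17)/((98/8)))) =667.77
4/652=1/163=0.01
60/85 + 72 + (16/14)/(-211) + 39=2804687/25109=111.70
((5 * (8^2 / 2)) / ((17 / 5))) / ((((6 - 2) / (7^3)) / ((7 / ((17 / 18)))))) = 8643600 / 289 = 29908.65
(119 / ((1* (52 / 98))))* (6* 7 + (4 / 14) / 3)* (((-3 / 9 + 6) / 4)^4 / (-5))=-1182740881 / 155520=-7605.07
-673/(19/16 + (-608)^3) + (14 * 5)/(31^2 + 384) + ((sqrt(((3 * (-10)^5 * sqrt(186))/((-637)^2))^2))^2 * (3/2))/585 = 92506752314568355719586/295791738421321766441363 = 0.31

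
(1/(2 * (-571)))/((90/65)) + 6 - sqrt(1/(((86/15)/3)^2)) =4840379/883908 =5.48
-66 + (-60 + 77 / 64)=-124.80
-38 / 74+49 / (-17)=-2136 / 629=-3.40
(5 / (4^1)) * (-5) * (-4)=25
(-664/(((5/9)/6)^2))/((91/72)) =-139408128/2275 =-61278.30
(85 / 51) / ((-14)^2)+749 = 440417 / 588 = 749.01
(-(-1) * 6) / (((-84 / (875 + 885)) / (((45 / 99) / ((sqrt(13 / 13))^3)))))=-400 / 7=-57.14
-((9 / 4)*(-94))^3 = 75686967 / 8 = 9460870.88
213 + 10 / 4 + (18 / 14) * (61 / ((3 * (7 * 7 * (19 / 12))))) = 2813219 / 13034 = 215.84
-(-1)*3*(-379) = -1137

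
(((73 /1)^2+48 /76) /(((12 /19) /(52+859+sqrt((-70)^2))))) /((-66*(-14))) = 11037667 /1232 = 8959.15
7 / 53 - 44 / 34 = -1047 / 901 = -1.16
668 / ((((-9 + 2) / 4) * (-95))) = 2672 / 665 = 4.02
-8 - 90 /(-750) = -197 /25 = -7.88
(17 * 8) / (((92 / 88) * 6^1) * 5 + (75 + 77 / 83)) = 124168 / 97957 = 1.27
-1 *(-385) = 385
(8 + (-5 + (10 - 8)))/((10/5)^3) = 5/8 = 0.62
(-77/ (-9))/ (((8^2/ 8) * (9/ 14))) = 539/ 324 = 1.66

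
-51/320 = -0.16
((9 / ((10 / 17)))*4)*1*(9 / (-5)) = -2754 / 25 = -110.16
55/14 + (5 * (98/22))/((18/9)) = 1160/77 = 15.06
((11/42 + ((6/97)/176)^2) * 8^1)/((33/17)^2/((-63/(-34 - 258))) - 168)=-115816263613/8320951971552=-0.01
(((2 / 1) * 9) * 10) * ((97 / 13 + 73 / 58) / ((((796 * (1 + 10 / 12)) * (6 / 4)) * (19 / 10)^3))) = 591750000 / 5660410327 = 0.10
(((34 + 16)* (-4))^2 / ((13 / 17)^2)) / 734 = 5780000 / 62023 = 93.19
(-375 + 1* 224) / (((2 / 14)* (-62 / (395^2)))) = 164918425 / 62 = 2659974.60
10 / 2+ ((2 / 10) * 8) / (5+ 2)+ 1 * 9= 498 / 35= 14.23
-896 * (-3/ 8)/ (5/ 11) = 3696/ 5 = 739.20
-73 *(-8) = 584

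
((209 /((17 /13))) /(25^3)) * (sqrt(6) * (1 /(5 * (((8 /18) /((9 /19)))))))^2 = 2814669 /1009375000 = 0.00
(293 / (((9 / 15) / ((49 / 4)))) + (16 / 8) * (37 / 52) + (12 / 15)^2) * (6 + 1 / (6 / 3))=23338171 / 600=38896.95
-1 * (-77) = 77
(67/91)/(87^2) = 67/688779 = 0.00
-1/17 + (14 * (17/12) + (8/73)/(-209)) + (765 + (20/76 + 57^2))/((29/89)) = 556880078851/45130206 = 12339.41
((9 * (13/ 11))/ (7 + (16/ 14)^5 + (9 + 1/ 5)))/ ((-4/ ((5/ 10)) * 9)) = -1092455/ 134218216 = -0.01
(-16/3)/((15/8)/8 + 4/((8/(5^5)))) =-1024/300045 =-0.00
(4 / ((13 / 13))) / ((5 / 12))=48 / 5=9.60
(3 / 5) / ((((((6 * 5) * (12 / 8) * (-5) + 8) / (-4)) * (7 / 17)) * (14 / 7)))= 102 / 7595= 0.01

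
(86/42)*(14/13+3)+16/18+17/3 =12206/819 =14.90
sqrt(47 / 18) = sqrt(94) / 6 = 1.62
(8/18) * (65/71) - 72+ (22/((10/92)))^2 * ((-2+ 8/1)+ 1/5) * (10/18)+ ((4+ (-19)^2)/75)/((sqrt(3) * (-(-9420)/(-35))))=2252997244/15975 - 511 * sqrt(3)/84780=141032.68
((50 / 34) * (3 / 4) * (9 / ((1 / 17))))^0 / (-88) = -1 / 88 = -0.01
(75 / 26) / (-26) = -75 / 676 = -0.11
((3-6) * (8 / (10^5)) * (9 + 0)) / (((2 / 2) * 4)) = -27 / 50000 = -0.00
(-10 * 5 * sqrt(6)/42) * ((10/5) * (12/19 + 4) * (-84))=17600 * sqrt(6)/19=2269.00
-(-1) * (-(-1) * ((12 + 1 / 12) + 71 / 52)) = 13.45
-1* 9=-9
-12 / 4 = -3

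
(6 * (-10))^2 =3600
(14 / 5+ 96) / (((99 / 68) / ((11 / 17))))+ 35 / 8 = 17383 / 360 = 48.29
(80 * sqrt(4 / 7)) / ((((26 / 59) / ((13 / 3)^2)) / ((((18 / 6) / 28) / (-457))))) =-15340 * sqrt(7) / 67179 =-0.60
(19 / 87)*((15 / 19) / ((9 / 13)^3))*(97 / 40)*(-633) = -44965999 / 56376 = -797.61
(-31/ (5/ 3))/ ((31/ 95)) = -57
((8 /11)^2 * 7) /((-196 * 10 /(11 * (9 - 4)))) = -0.10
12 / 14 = 6 / 7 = 0.86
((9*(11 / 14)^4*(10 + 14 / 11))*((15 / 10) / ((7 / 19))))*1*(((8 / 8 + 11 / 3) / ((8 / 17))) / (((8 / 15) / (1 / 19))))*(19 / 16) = 182.95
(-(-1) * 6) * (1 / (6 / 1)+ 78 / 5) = 473 / 5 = 94.60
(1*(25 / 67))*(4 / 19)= 100 / 1273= 0.08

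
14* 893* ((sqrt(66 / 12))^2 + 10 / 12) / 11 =237538 / 33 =7198.12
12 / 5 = 2.40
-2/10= -1/5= -0.20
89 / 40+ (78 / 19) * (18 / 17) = 84907 / 12920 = 6.57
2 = 2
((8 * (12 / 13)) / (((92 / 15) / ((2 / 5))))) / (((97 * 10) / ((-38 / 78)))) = -456 / 1885195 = -0.00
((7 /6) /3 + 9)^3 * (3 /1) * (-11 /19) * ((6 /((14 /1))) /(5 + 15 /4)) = -53094899 /754110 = -70.41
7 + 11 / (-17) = 6.35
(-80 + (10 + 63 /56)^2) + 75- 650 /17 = 87617 /1088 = 80.53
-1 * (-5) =5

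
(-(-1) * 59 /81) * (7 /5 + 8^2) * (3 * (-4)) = -25724 /45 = -571.64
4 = 4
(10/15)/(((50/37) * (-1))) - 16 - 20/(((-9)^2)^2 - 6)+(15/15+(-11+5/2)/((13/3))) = -4958923/284050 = -17.46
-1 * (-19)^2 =-361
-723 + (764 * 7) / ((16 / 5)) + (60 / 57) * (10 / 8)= 72167 / 76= 949.57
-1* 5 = -5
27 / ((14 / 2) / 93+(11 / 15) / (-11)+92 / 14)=87885 / 21418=4.10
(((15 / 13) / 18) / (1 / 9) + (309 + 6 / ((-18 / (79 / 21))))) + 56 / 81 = 4555489 / 14742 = 309.01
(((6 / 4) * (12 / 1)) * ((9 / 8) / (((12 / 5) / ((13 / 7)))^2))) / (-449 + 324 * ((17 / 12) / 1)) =7605 / 6272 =1.21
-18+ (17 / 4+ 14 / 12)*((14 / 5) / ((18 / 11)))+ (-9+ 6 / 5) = -8927 / 540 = -16.53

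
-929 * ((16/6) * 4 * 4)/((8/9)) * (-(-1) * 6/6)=-44592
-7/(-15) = 7/15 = 0.47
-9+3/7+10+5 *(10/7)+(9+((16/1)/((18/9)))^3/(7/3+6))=13827/175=79.01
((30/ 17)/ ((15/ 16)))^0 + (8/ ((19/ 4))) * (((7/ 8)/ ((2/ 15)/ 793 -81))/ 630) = 54917515/ 54919101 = 1.00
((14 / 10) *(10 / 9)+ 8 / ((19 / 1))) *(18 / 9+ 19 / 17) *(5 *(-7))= -215.68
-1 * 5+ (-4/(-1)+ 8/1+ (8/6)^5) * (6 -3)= 3535/81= 43.64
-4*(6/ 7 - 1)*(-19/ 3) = -76/ 21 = -3.62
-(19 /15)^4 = -130321 /50625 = -2.57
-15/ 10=-1.50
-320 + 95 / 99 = -31585 / 99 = -319.04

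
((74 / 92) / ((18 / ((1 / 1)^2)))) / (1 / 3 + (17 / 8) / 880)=0.13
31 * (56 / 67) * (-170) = -295120 / 67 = -4404.78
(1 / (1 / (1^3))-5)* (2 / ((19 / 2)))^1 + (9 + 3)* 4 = 896 / 19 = 47.16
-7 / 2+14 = 21 / 2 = 10.50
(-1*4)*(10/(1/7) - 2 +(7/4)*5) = -307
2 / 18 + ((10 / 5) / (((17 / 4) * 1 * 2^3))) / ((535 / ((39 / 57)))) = 172922 / 1555245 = 0.11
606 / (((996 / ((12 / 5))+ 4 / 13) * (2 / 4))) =15756 / 5399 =2.92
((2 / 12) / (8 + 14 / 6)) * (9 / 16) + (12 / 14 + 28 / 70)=43963 / 34720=1.27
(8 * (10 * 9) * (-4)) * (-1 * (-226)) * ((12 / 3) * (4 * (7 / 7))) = -10414080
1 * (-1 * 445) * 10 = -4450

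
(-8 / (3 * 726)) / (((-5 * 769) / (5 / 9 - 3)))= -8 / 3425895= -0.00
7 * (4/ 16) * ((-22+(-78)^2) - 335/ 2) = 82523/ 8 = 10315.38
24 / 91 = 0.26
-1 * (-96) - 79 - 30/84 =233/14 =16.64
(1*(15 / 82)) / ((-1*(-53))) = 15 / 4346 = 0.00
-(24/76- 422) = 8012/19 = 421.68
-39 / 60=-0.65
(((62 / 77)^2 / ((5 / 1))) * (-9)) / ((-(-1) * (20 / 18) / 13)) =-2023866 / 148225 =-13.65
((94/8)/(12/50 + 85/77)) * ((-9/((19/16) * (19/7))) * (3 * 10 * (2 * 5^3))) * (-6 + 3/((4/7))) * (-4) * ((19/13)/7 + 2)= -14730234750000/12140791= -1213284.60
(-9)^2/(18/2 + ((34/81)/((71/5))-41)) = -465831/183862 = -2.53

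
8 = 8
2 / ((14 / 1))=1 / 7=0.14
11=11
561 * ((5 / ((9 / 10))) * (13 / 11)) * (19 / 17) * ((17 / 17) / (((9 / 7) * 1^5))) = 3201.85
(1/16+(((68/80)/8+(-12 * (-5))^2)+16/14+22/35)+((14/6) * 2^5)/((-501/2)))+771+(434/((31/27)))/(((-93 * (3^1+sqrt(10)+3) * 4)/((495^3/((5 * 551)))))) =-2224346603910593/373795138080+1528220925 * sqrt(10)/888212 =-509.83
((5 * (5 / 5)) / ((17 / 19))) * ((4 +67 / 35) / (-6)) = -1311 / 238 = -5.51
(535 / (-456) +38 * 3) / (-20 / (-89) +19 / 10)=22894805 / 431148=53.10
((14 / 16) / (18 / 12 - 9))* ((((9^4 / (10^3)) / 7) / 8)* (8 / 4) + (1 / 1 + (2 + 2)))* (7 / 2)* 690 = -23596321 / 16000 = -1474.77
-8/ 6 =-4/ 3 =-1.33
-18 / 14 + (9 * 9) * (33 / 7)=2664 / 7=380.57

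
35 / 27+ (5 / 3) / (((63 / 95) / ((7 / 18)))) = 1105 / 486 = 2.27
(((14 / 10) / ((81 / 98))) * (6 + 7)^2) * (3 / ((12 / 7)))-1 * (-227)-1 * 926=-160421 / 810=-198.05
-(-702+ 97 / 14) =9731 / 14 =695.07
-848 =-848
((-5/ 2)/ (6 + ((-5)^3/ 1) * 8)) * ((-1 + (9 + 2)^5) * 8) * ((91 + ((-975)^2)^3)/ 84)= 345882374700347937029500/ 10437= 33140018654819194886.41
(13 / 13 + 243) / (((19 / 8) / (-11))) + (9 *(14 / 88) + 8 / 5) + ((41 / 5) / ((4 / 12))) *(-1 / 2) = -4762581 / 4180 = -1139.37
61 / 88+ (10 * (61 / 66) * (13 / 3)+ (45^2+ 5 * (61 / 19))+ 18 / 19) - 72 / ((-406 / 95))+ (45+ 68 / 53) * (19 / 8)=9413772173 / 4260564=2209.51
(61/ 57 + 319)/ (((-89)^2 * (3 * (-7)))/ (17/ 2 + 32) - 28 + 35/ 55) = -1806156/ 23331259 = -0.08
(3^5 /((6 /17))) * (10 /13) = 6885 /13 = 529.62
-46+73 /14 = -571 /14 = -40.79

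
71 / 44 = 1.61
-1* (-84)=84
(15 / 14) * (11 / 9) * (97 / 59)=5335 / 2478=2.15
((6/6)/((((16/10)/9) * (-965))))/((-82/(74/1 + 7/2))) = 1395/253216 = 0.01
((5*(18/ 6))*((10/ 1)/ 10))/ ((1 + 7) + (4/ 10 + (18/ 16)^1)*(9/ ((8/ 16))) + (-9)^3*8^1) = -300/ 115931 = -0.00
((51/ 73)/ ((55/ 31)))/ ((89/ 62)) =98022/ 357335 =0.27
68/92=17/23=0.74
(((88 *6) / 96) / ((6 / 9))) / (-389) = -33 / 1556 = -0.02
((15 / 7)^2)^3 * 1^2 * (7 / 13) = 52.13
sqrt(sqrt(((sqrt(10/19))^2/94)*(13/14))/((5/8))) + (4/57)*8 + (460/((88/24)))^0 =2*26^(1/4)*31255^(3/4)/31255 + 89/57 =1.90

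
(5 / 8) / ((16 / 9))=0.35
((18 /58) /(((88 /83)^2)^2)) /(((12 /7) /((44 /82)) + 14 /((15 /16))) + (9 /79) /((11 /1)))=3543000954255 /261665419890688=0.01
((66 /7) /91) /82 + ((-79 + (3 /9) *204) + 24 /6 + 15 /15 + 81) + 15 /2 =4309371 /52234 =82.50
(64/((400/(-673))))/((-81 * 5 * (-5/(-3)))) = 0.16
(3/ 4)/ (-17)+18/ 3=405/ 68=5.96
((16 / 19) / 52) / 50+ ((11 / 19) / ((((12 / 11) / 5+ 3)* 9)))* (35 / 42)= 1002241 / 59020650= 0.02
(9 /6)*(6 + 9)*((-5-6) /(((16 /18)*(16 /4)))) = -4455 /64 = -69.61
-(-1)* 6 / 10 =3 / 5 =0.60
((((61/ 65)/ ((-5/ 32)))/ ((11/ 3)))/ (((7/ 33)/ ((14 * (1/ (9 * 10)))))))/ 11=-1952/ 17875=-0.11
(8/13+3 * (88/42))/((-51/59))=-7.98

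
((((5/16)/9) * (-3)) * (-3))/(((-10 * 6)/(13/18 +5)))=-103/3456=-0.03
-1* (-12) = 12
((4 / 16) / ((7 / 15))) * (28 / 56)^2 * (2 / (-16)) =-15 / 896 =-0.02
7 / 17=0.41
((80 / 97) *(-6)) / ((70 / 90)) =-4320 / 679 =-6.36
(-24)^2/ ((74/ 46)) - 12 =12804/ 37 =346.05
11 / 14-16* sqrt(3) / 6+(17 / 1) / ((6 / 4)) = 509 / 42-8* sqrt(3) / 3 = 7.50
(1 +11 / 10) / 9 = 7 / 30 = 0.23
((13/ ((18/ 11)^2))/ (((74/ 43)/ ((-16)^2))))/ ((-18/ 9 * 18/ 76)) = -41124512/ 26973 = -1524.65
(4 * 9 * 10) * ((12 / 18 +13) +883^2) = 280692960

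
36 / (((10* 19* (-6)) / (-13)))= 39 / 95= 0.41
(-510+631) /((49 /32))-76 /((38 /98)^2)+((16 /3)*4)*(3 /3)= -1131500 /2793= -405.12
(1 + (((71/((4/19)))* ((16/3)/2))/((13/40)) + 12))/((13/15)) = 542135/169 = 3207.90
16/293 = 0.05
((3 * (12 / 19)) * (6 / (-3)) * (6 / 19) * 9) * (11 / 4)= -10692 / 361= -29.62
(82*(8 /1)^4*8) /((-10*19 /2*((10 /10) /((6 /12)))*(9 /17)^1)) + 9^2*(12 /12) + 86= -22696511 /855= -26545.63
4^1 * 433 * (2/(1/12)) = 41568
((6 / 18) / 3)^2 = 1 / 81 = 0.01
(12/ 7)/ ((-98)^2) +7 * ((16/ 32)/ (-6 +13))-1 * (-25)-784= -25496213/ 33614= -758.50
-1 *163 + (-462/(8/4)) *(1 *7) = -1780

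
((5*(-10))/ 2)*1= -25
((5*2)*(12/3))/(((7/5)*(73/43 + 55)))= 4300/8533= 0.50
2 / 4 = 1 / 2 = 0.50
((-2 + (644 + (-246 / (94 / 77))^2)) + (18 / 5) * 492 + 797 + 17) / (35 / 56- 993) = -44.17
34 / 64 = 17 / 32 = 0.53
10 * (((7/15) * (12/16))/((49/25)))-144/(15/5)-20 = -927/14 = -66.21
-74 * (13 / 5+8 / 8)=-1332 / 5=-266.40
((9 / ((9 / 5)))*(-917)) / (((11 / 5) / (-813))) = 18638025 / 11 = 1694365.91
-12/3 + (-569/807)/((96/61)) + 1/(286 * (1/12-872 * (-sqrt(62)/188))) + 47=737712 * sqrt(62)/60673765009 + 200016343942910395/4700517922777248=42.55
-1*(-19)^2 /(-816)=361 /816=0.44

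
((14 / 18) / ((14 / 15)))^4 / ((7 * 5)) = 125 / 9072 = 0.01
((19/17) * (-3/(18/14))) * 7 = -931/51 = -18.25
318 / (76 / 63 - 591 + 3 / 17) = -0.54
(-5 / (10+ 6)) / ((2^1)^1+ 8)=-1 / 32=-0.03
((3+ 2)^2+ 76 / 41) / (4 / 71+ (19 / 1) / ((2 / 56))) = 26057 / 516272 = 0.05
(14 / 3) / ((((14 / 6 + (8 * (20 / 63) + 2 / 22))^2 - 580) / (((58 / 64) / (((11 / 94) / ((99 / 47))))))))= -292471641 / 2133686560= -0.14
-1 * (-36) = 36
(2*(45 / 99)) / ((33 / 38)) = 380 / 363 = 1.05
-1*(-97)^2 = -9409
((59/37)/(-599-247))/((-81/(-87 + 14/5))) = -24839/12677310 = -0.00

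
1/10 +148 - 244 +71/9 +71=-1531/90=-17.01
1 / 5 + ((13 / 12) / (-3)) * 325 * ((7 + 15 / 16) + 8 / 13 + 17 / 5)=-4039499 / 2880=-1402.60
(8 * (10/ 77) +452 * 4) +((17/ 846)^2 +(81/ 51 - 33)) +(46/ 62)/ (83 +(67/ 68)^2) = 6682052669310549121/ 3758953481649828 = 1777.64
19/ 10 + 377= 3789/ 10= 378.90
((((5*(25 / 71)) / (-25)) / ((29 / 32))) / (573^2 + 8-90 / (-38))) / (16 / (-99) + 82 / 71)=-9405 / 39473389817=-0.00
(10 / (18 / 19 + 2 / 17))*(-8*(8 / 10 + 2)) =-9044 / 43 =-210.33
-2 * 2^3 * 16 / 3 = -256 / 3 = -85.33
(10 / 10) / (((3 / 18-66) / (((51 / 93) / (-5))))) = 102 / 61225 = 0.00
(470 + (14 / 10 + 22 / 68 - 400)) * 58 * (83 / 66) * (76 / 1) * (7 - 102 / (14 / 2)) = -59107981714 / 19635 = -3010337.75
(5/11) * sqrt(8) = 10 * sqrt(2)/11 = 1.29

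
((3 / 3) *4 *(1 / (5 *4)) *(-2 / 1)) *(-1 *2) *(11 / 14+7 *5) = 1002 / 35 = 28.63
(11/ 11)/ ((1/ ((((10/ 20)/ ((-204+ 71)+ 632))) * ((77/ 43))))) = 77/ 42914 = 0.00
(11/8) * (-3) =-4.12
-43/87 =-0.49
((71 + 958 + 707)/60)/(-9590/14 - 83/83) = -31/735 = -0.04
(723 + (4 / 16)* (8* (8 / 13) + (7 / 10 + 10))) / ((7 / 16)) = 1661.50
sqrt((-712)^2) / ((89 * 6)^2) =2 / 801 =0.00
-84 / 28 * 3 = -9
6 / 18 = 1 / 3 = 0.33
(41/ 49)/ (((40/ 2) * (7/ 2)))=41/ 3430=0.01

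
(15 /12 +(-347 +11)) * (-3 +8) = -6695 /4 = -1673.75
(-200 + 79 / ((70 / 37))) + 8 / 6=-32951 / 210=-156.91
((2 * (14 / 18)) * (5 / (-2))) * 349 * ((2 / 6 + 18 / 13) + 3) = -2247560 / 351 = -6403.30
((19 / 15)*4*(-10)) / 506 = -76 / 759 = -0.10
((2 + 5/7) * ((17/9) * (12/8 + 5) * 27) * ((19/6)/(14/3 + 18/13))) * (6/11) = 9334377/36344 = 256.83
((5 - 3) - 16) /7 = -2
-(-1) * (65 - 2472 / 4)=-553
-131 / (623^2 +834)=-131 / 388963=-0.00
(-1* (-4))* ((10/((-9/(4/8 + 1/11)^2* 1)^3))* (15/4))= -120670225/13775658336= -0.01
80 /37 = 2.16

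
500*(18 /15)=600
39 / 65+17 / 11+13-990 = -53617 / 55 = -974.85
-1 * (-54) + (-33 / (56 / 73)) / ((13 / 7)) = 3207 / 104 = 30.84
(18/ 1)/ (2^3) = 9/ 4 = 2.25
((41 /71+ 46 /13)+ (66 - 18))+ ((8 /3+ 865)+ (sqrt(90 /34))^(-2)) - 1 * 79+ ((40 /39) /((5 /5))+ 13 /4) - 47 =132652159 /166140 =798.44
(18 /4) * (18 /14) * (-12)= -69.43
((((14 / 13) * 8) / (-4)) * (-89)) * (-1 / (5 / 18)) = -44856 / 65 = -690.09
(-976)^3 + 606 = -929713570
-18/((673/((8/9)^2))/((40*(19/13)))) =-97280/78741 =-1.24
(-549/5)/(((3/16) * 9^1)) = -976/15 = -65.07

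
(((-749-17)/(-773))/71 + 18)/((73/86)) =85024760/4006459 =21.22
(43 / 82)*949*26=530491 / 41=12938.80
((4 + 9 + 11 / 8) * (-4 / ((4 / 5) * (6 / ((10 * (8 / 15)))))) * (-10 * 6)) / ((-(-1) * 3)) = 11500 / 9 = 1277.78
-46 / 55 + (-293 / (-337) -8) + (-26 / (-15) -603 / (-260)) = -2263645 / 578292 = -3.91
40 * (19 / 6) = 380 / 3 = 126.67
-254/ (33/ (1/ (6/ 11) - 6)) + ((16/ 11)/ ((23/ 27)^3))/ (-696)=1120158427/ 34931457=32.07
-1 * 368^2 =-135424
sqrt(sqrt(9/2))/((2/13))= 13 * 2^(3/4) * sqrt(3)/4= 9.47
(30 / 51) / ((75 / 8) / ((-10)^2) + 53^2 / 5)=1600 / 1528351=0.00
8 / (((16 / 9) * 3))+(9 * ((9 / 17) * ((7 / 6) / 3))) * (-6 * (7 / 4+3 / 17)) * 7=-171579 / 1156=-148.42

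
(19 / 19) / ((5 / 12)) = 12 / 5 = 2.40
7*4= 28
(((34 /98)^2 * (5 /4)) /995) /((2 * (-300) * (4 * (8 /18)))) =-0.00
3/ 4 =0.75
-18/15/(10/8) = -24/25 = -0.96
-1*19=-19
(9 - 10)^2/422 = 1/422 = 0.00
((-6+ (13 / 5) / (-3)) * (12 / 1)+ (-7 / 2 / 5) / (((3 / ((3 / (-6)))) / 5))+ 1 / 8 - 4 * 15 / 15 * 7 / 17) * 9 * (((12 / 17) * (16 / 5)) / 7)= -12240792 / 50575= -242.03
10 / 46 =5 / 23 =0.22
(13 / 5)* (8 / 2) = 52 / 5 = 10.40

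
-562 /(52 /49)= -13769 /26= -529.58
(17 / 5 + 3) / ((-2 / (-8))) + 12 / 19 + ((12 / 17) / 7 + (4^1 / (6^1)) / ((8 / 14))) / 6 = 10761703 / 406980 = 26.44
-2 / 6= -1 / 3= -0.33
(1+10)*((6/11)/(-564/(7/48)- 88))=-21/13844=-0.00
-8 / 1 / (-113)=0.07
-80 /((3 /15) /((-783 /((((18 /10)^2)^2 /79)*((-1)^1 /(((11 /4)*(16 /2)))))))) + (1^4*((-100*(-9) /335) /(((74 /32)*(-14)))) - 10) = -218656519017710 /4216779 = -51853919.55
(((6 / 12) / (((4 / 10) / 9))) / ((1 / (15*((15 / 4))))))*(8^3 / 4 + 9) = 1387125 / 16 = 86695.31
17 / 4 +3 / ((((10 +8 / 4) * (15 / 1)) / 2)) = 257 / 60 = 4.28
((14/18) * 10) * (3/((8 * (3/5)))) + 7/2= 301/36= 8.36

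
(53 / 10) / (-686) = -53 / 6860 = -0.01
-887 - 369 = -1256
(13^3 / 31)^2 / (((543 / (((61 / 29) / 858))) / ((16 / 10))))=90595492 / 2496923055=0.04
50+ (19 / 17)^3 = 252509 / 4913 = 51.40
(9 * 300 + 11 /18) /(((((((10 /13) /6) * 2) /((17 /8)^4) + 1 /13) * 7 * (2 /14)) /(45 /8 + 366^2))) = 18854834833281993 /4664368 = 4042312877.82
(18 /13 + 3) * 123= 7011 /13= 539.31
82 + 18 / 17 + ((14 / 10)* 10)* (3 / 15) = 7298 / 85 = 85.86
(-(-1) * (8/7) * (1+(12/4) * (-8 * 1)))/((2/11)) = -1012/7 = -144.57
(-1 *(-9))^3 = 729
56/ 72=7/ 9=0.78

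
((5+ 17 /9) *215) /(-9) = -13330 /81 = -164.57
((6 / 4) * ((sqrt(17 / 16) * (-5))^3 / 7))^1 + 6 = 6- 6375 * sqrt(17) / 896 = -23.34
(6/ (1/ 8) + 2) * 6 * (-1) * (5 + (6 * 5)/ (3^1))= -4500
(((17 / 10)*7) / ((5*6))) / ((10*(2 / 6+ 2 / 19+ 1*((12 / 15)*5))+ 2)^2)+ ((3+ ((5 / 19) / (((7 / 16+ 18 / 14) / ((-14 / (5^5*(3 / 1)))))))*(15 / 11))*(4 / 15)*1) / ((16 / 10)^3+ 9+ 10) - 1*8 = -1945316164648559551 / 244227483947515200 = -7.97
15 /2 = 7.50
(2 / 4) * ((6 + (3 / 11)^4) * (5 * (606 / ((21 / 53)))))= 336195165 / 14641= 22962.58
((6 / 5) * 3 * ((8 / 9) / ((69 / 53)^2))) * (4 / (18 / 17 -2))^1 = -191012 / 23805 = -8.02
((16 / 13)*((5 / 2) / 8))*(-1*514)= -2570 / 13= -197.69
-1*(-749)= 749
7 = 7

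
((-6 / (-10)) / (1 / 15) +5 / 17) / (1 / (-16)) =-2528 / 17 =-148.71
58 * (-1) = -58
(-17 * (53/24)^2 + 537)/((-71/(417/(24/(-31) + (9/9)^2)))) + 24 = -1124767555/95424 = -11787.05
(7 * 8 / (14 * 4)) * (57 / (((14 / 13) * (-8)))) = -741 / 112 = -6.62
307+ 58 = 365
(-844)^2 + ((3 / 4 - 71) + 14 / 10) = 14245343 / 20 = 712267.15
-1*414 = -414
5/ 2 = 2.50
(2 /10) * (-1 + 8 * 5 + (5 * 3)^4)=50664 /5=10132.80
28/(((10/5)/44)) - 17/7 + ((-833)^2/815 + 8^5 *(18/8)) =428975888/5705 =75192.97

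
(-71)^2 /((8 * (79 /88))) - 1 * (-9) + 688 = 110514 /79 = 1398.91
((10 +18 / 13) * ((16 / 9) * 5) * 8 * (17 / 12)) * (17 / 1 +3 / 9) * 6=3220480 / 27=119277.04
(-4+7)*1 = 3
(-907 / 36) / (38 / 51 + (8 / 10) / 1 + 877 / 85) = -15419 / 7260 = -2.12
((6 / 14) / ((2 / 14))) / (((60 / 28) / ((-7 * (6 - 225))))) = 10731 / 5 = 2146.20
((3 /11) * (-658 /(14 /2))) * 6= -1692 /11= -153.82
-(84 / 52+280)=-3661 / 13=-281.62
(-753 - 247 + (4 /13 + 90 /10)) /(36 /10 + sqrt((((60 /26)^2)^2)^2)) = -15719535 /507122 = -31.00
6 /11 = 0.55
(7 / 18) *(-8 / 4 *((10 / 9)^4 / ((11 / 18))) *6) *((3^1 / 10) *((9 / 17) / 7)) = -4000 / 15147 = -0.26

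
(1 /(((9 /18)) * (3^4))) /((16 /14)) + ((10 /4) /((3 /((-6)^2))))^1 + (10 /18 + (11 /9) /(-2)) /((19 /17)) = 184507 /6156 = 29.97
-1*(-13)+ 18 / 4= 35 / 2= 17.50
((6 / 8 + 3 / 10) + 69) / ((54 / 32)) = 1868 / 45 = 41.51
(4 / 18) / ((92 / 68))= 34 / 207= 0.16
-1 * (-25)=25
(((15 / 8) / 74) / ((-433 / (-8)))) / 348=5 / 3716872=0.00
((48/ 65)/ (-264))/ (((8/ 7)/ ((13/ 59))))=-7/ 12980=-0.00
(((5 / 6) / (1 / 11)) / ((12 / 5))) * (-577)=-158675 / 72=-2203.82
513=513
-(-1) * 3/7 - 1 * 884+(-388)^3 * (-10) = 4088768855/7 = 584109836.43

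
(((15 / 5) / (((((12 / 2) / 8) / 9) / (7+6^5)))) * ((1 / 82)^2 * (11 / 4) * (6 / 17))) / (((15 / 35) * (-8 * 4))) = -5393619 / 1828928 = -2.95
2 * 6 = 12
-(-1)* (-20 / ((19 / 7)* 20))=-7 / 19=-0.37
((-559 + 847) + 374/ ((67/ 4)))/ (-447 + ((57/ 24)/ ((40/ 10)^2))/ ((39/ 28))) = -25948416/ 37367441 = -0.69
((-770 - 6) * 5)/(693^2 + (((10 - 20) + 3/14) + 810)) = -54320/6734689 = -0.01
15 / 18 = 5 / 6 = 0.83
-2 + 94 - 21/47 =4303/47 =91.55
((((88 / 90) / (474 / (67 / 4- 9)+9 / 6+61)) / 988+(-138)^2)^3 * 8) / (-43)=-25691605300976769953669747547175744 / 19993792978198811201625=-1284979059700.72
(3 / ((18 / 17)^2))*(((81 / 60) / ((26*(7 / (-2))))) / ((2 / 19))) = -5491 / 14560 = -0.38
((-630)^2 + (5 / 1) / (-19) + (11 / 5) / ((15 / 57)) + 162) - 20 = 188598796 / 475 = 397050.10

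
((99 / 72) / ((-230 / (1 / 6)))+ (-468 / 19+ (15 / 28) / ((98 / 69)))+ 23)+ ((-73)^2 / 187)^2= 2040029075277397 / 2515938421920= 810.84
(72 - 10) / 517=62 / 517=0.12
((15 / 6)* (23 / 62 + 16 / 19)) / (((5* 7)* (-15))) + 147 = 36363431 / 247380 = 146.99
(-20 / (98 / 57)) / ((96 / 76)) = -1805 / 196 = -9.21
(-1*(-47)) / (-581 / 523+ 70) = 24581 / 36029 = 0.68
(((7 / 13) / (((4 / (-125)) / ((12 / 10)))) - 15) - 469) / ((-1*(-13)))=-13109 / 338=-38.78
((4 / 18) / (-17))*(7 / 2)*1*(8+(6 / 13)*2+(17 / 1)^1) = -2359 / 1989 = -1.19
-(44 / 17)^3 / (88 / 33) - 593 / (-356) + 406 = 701646713 / 1749028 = 401.16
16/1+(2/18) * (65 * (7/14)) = 353/18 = 19.61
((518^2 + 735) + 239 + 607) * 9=2429145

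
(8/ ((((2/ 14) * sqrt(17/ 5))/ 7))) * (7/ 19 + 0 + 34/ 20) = 77028 * sqrt(85)/ 1615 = 439.73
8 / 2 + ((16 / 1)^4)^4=18446744073709551620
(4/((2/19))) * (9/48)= 57/8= 7.12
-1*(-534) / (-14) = -38.14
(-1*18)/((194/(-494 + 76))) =3762/97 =38.78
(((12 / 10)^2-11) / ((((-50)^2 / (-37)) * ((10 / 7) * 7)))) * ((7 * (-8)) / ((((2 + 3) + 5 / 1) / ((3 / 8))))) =-185703 / 6250000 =-0.03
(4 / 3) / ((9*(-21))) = -4 / 567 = -0.01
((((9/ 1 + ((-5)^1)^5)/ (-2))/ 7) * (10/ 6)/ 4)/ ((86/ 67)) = 260965/ 3612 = 72.25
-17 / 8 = -2.12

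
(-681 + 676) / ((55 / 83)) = -83 / 11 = -7.55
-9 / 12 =-0.75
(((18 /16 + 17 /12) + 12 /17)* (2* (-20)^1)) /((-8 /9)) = 19875 /136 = 146.14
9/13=0.69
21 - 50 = -29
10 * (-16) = -160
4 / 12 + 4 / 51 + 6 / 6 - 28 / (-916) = 5615 / 3893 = 1.44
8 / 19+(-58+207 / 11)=-8101 / 209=-38.76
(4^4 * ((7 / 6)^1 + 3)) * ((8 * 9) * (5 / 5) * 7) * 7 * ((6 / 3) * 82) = 617164800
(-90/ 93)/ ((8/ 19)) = -285/ 124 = -2.30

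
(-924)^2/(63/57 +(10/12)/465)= 74807712/97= 771213.53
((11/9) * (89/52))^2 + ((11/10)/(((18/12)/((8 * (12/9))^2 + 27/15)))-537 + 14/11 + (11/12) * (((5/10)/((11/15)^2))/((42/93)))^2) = -632388940834393/1428452625600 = -442.71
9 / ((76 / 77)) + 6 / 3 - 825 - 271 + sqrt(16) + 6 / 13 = -1067455 / 988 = -1080.42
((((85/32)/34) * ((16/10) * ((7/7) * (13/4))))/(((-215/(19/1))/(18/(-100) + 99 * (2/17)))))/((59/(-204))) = 1.42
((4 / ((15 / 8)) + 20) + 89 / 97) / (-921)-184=-246603659 / 1340055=-184.03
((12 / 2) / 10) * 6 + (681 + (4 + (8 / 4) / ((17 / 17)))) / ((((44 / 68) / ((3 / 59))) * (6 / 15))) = 899289 / 6490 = 138.57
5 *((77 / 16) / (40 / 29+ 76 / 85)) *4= 949025 / 22416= 42.34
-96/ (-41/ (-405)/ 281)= -10925280/ 41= -266470.24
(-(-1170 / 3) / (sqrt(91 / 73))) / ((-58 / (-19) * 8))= 285 * sqrt(6643) / 1624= 14.30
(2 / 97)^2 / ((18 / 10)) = 20 / 84681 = 0.00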